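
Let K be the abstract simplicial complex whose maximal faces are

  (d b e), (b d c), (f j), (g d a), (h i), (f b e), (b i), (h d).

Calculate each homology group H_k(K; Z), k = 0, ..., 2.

We work with the vertex ordering a < b < c < d < e < f < g < h < i < j. The simplices of K, each written with vertices in increasing order, are:

  0-simplices (10): a, b, c, d, e, f, g, h, i, j
  1-simplices (14): ad, ag, bc, bd, be, bf, bi, cd, de, dg, dh, ef, fj, hi
  2-simplices (4): adg, bcd, bde, bef

Hence C_0 ≅ Z^10, C_1 ≅ Z^14, C_2 ≅ Z^4.

Boundary ∂_1: C_1 → C_0 maps an edge to its endpoints' difference, ∂[p,q] = q − p. For instance
  ∂bf = f − b.
This gives a 10×14 integer matrix of rank 9; reducing to Smith normal form yields diagonal entries (1,1,1,1,1,1,1,1,1).

∂_2: C_2 → C_1 sends each 2-simplex [p,q,r] to [q,r] − [p,r] + [p,q]. For instance
  ∂bcd = cd − bd + bc,
  ∂bde = de − be + bd.
The resulting 14×4 matrix has rank 4, and its Smith normal form has invariant factors (1,1,1,1).

Now H_k = ker ∂_k / im ∂_{k+1}, so:

  H_0: rank C_0 − rank ∂_1 = 10 − 9 = 1, and the invariant factors of ∂_1 are all 1, so H_0 ≅ Z.
  H_1: rank ker ∂_1 − rank ∂_2 = (14 − 9) − 4 = 1, and the invariant factors of ∂_2 are all 1, so H_1 ≅ Z.
  H_2: rank ker ∂_2 − rank ∂_3 = (4 − 4) − 0 = 0, and there is no ∂_3, so H_2 ≅ 0.

As a check, the Euler characteristic is 10 − 14 + 4 = 0, which agrees with 1 − 1 + 0 = 0.

H_0 = Z,  H_1 = Z,  H_2 = 0.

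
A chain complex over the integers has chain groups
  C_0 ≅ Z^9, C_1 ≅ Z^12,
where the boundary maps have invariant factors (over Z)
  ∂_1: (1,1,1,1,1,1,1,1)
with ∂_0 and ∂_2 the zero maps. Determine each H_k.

H_0: b_0 = 9 − 0 − 8 = 1; torsion from ∂_1 factors > 1: none. So H_0 = Z.
H_1: b_1 = 12 − 8 − 0 = 4; torsion from ∂_2 factors > 1: none. So H_1 = Z^4.

H_0 = Z,  H_1 = Z^4.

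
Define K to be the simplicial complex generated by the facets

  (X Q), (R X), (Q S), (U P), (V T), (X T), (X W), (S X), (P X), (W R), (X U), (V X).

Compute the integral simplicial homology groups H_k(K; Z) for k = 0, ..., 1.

Order the vertices as P < Q < R < S < T < U < V < W < X. Listing each simplex with vertices in this order, K has dimension 1 with simplices:

  0-simplices (9): P, Q, R, S, T, U, V, W, X
  1-simplices (12): PU, PX, QS, QX, RW, RX, SX, TV, TX, UX, VX, WX

Hence C_0 ≅ Z^9, C_1 ≅ Z^12.

The boundary map ∂_1: C_1 → C_0 maps an edge to its endpoints' difference, ∂[p,q] = q − p. For instance
  ∂VX = X − V.
The 9×12 boundary matrix has rank 8 and Smith normal form diag(1,1,1,1,1,1,1,1).

From H_k ≅ ker(∂_k) / im(∂_{k+1}) we obtain:

  H_0: rank C_0 − rank ∂_1 = 9 − 8 = 1, and the invariant factors of ∂_1 are all 1, so H_0 ≅ Z.
  H_1: rank ker ∂_1 − rank ∂_2 = (12 − 8) − 0 = 4, and there is no ∂_2, so H_1 ≅ Z^4.

As a check, the Euler characteristic is 9 − 12 = -3, which agrees with 1 − 4 = -3.
(K is a triangulation of a wedge of 4 circles.)

H_0 = Z,  H_1 = Z^4.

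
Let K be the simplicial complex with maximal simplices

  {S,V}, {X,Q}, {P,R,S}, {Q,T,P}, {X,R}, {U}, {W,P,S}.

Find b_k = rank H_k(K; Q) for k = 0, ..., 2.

Fix the vertex order P < Q < R < S < T < U < V < W < X and write every simplex with vertices in increasing order. Then dim K = 2 and the simplices of K are:

  0-simplices (9): P, Q, R, S, T, U, V, W, X
  1-simplices (11): PQ, PR, PS, PT, PW, QT, QX, RS, RX, SV, SW
  2-simplices (3): PQT, PRS, PSW

so the chain groups are C_0 ≅ Z^9, C_1 ≅ Z^11, C_2 ≅ Z^3.

Boundary ∂_1: C_1 → C_0 is given by ∂[p,q] = [q] − [p]. For instance
  ∂PT = T − P.
As a 9×11 matrix over Z this has rank 7, with invariant factors (1,1,1,1,1,1,1).

The boundary map ∂_2: C_2 → C_1 sends each 2-simplex [p,q,r] to [q,r] − [p,r] + [p,q]. For instance
  ∂PQT = QT − PT + PQ,
  ∂PSW = SW − PW + PS.
As a 11×3 matrix over Z this has rank 3, with invariant factors (1,1,1).

Reading off H_k = ker ∂_k / im ∂_{k+1}:

  H_0: rank C_0 − rank ∂_1 = 9 − 7 = 2, and the invariant factors of ∂_1 are all 1, so H_0 ≅ Z^2.
  H_1: rank ker ∂_1 − rank ∂_2 = (11 − 7) − 3 = 1, and the invariant factors of ∂_2 are all 1, so H_1 ≅ Z.
  H_2: rank ker ∂_2 − rank ∂_3 = (3 − 3) − 0 = 0, and there is no ∂_3, so H_2 ≅ 0.

Hence the Betti numbers are b_0 = 2, b_1 = 1, b_2 = 0.

b_0 = 2, b_1 = 1, b_2 = 0.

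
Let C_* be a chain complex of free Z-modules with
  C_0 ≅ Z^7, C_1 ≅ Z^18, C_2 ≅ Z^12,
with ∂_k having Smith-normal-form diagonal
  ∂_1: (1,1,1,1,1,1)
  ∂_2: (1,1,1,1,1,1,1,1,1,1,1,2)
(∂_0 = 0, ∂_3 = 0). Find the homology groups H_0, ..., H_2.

H_0 = Z,  H_1 = Z_2,  H_2 = 0.

H_0: b_0 = 7 − 0 − 6 = 1; torsion from ∂_1 factors > 1: none. So H_0 = Z.
H_1: b_1 = 18 − 6 − 12 = 0; torsion from ∂_2 factors > 1: [2]. So H_1 = Z_2.
H_2: b_2 = 12 − 12 − 0 = 0; torsion from ∂_3 factors > 1: none. So H_2 = 0.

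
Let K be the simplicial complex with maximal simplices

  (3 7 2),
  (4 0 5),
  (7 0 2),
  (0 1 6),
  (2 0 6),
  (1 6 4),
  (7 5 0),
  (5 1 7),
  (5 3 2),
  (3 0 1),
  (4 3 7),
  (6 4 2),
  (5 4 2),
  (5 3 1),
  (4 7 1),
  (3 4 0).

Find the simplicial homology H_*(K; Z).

K has 8 vertices, 24 edges, 16 triangles.
rank ∂_0 = 0, rank ∂_1 = 7 ⇒ b_0 = 8 − 0 − 7 = 1; all invariant factors of ∂_1 are 1 so no torsion. So H_0 ≅ Z.
rank ∂_1 = 7, rank ∂_2 = 15 ⇒ b_1 = 24 − 7 − 15 = 2; all invariant factors of ∂_2 are 1 so no torsion. So H_1 ≅ Z^2.
rank ∂_2 = 15, rank ∂_3 = 0 ⇒ b_2 = 16 − 15 − 0 = 1. So H_2 ≅ Z.

H_0 ≅ Z,  H_1 ≅ Z^2,  H_2 ≅ Z.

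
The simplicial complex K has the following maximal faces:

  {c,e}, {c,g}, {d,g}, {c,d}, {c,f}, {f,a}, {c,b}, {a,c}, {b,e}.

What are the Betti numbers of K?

b_0 = 1, b_1 = 3.

Fix the vertex order a < b < c < d < e < f < g and write every simplex with vertices in increasing order. Then dim K = 1 and the simplices of K are:

  0-simplices (7): a, b, c, d, e, f, g
  1-simplices (9): ac, af, bc, be, cd, ce, cf, cg, dg

Hence C_0 ≅ Z^7, C_1 ≅ Z^9.

The boundary map ∂_1: C_1 → C_0 sends each edge [p,q] (with p < q) to q − p. For instance
  ∂ac = c − a.
This gives a 7×9 integer matrix of rank 6; reducing to Smith normal form yields diagonal entries (1,1,1,1,1,1).

From H_k ≅ ker(∂_k) / im(∂_{k+1}) we obtain:

  H_0: rank C_0 − rank ∂_1 = 7 − 6 = 1, and the invariant factors of ∂_1 are all 1, so H_0 ≅ Z.
  H_1: rank ker ∂_1 − rank ∂_2 = (9 − 6) − 0 = 3, and there is no ∂_2, so H_1 ≅ Z^3.

Hence the Betti numbers are b_0 = 1, b_1 = 3.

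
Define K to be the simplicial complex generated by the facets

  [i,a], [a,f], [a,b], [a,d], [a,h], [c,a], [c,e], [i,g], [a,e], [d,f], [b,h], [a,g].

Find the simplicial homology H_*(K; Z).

Take the total order a < b < c < d < e < f < g < h < i on the vertex set. Then K (dimension 1) consists of the simplices:

  0-simplices (9): a, b, c, d, e, f, g, h, i
  1-simplices (12): ab, ac, ad, ae, af, ag, ah, ai, bh, ce, df, gi

Hence C_0 ≅ Z^9, C_1 ≅ Z^12.

∂_1: C_1 → C_0 sends each edge [p,q] (with p < q) to q − p. For instance
  ∂ah = h − a.
The resulting 9×12 matrix has rank 8, and its Smith normal form has invariant factors (1,1,1,1,1,1,1,1).

Reading off H_k = ker ∂_k / im ∂_{k+1}:

  H_0: rank C_0 − rank ∂_1 = 9 − 8 = 1, and the invariant factors of ∂_1 are all 1, so H_0 ≅ Z.
  H_1: rank ker ∂_1 − rank ∂_2 = (12 − 8) − 0 = 4, and there is no ∂_2, so H_1 ≅ Z^4.

As a check, the Euler characteristic is 9 − 12 = -3, which agrees with 1 − 4 = -3.
(K is a triangulation of a wedge of 4 circles.)

H_0 = Z,  H_1 = Z^4.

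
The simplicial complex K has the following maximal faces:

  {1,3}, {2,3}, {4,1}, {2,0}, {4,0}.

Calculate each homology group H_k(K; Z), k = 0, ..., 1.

We work with the vertex ordering 0 < 1 < 2 < 3 < 4. The simplices of K, each written with vertices in increasing order, are:

  0-simplices (5): [0], [1], [2], [3], [4]
  1-simplices (5): [0,2], [0,4], [1,3], [1,4], [2,3]

giving chain groups C_0 ≅ Z^5, C_1 ≅ Z^5.

∂_1: C_1 → C_0 is given by ∂[p,q] = [q] − [p]. For instance
  ∂[1,4] = [4] − [1].
As a 5×5 matrix over Z this has rank 4, with invariant factors (1,1,1,1).

Computing H_k = (kernel of ∂_k) / (image of ∂_{k+1}):

  H_0: rank C_0 − rank ∂_1 = 5 − 4 = 1, and the invariant factors of ∂_1 are all 1, so H_0 ≅ Z.
  H_1: rank ker ∂_1 − rank ∂_2 = (5 − 4) − 0 = 1, and there is no ∂_2, so H_1 ≅ Z.

H_0 ≅ Z,  H_1 ≅ Z.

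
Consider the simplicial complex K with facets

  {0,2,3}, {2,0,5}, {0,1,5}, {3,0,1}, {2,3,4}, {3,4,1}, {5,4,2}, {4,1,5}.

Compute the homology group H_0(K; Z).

H_0 = Z.

We work with the vertex ordering 0 < 1 < 2 < 3 < 4 < 5. The simplices of K, each written with vertices in increasing order, are:

  0-simplices (6): [0], [1], [2], [3], [4], [5]
  1-simplices (12): [0,1], [0,2], [0,3], [0,5], [1,3], [1,4], [1,5], [2,3], [2,4], [2,5], [3,4], [4,5]
  2-simplices (8): [0,1,3], [0,1,5], [0,2,3], [0,2,5], [1,3,4], [1,4,5], [2,3,4], [2,4,5]

Hence C_0 ≅ Z^6, C_1 ≅ Z^12, C_2 ≅ Z^8.

Boundary ∂_1: C_1 → C_0 maps an edge to its endpoints' difference, ∂[p,q] = q − p. For instance
  ∂[2,3] = [3] − [2].
As a 6×12 matrix over Z this has rank 5, with invariant factors (1,1,1,1,1).

∂_2: C_2 → C_1 acts by ∂[p,q,r] = [q,r] − [p,r] + [p,q]. For instance
  ∂[0,2,3] = [2,3] − [0,3] + [0,2],
  ∂[0,1,3] = [1,3] − [0,3] + [0,1].
The 12×8 boundary matrix has rank 7 and Smith normal form diag(1,1,1,1,1,1,1).

Computing H_k = (kernel of ∂_k) / (image of ∂_{k+1}):

  H_0: rank C_0 − rank ∂_1 = 6 − 5 = 1, and the invariant factors of ∂_1 are all 1, so H_0 ≅ Z.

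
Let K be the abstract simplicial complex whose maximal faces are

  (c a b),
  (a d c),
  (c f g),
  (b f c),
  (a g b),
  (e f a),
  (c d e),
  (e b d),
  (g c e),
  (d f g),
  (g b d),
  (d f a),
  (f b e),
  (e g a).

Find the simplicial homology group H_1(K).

We work with the vertex ordering a < b < c < d < e < f < g. The simplices of K, each written with vertices in increasing order, are:

  0-simplices (7): a, b, c, d, e, f, g
  1-simplices (21): ab, ac, ad, ae, af, ag, bc, bd, be, bf, bg, cd, ce, cf, cg, de, df, dg, ef, eg, fg
  2-simplices (14): abc, abg, acd, adf, aef, aeg, bcf, bde, bdg, bef, cde, ceg, cfg, dfg

Hence C_0 ≅ Z^7, C_1 ≅ Z^21, C_2 ≅ Z^14.

∂_1: C_1 → C_0 maps an edge to its endpoints' difference, ∂[p,q] = q − p. For instance
  ∂ag = g − a.
The resulting 7×21 matrix has rank 6, and its Smith normal form has invariant factors (1,1,1,1,1,1).

The boundary map ∂_2: C_2 → C_1 sends each 2-simplex [p,q,r] to [q,r] − [p,r] + [p,q]. For instance
  ∂ceg = eg − cg + ce,
  ∂acd = cd − ad + ac.
The 21×14 boundary matrix has rank 13 and Smith normal form diag(1,1,1,1,1,1,1,1,1,1,1,1,1).

Now H_k = ker ∂_k / im ∂_{k+1}, so:

  H_1: rank ker ∂_1 − rank ∂_2 = (21 − 6) − 13 = 2, and the invariant factors of ∂_2 are all 1, so H_1 = Z^2.

H_1 = Z^2.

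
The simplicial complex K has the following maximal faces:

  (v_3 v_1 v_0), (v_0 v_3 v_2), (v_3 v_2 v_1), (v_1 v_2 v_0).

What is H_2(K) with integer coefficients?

H_2 ≅ Z.

K has 4 vertices, 6 edges, 4 triangles.
rank ∂_2 = 3, rank ∂_3 = 0 ⇒ b_2 = 4 − 3 − 0 = 1. So H_2 = Z.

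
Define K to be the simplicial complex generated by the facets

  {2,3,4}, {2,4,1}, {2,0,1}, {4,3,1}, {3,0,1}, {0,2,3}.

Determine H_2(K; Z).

H_2 ≅ Z.

K has 5 vertices, 9 edges, 6 triangles.
rank ∂_2 = 5, rank ∂_3 = 0 ⇒ b_2 = 6 − 5 − 0 = 1. So H_2 = Z.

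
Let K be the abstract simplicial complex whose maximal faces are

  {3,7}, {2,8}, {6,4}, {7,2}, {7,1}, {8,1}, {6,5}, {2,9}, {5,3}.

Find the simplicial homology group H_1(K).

H_1 = Z.

Fix the vertex order 1 < 2 < 3 < 4 < 5 < 6 < 7 < 8 < 9 and write every simplex with vertices in increasing order. Then dim K = 1 and the simplices of K are:

  0-simplices (9): [1], [2], [3], [4], [5], [6], [7], [8], [9]
  1-simplices (9): [1,7], [1,8], [2,7], [2,8], [2,9], [3,5], [3,7], [4,6], [5,6]

giving chain groups C_0 ≅ Z^9, C_1 ≅ Z^9.

The boundary map ∂_1: C_1 → C_0 maps an edge to its endpoints' difference, ∂[p,q] = q − p. For instance
  ∂[2,9] = [9] − [2].
As a 9×9 matrix over Z this has rank 8, with invariant factors (1,1,1,1,1,1,1,1).

Computing H_k = (kernel of ∂_k) / (image of ∂_{k+1}):

  H_1: rank ker ∂_1 − rank ∂_2 = (9 − 8) − 0 = 1, and there is no ∂_2, so H_1 = Z.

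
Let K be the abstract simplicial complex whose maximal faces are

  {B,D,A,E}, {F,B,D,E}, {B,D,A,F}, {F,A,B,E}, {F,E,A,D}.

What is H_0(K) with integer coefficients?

H_0 = Z.

Fix the vertex order A < B < D < E < F and write every simplex with vertices in increasing order. Then dim K = 3 and the simplices of K are:

  0-simplices (5): A, B, D, E, F
  1-simplices (10): AB, AD, AE, AF, BD, BE, BF, DE, DF, EF
  2-simplices (10): ABD, ABE, ABF, ADE, ADF, AEF, BDE, BDF, BEF, DEF
  3-simplices (5): ABDE, ABDF, ABEF, ADEF, BDEF

Hence C_0 ≅ Z^5, C_1 ≅ Z^10, C_2 ≅ Z^10, C_3 ≅ Z^5.

The boundary map ∂_1: C_1 → C_0 maps an edge to its endpoints' difference, ∂[p,q] = q − p.
As a 5×10 matrix over Z this has rank 4, with invariant factors (1,1,1,1).

The boundary map ∂_2: C_2 → C_1 maps a triangle to the signed sum of its edges. For instance
  ∂DEF = EF − DF + DE,
  ∂ABE = BE − AE + AB.
The 10×10 boundary matrix has rank 6 and Smith normal form diag(1,1,1,1,1,1).

Boundary ∂_3: C_3 → C_2 sends each 3-simplex σ to the alternating sum Σ_i (−1)^i (σ with its i-th vertex removed). For instance
  ∂ADEF = DEF − AEF + ADF − ADE,
  ∂BDEF = DEF − BEF + BDF − BDE.
The 10×5 boundary matrix has rank 4 and Smith normal form diag(1,1,1,1).

Computing H_k = (kernel of ∂_k) / (image of ∂_{k+1}):

  H_0: rank C_0 − rank ∂_1 = 5 − 4 = 1, and the invariant factors of ∂_1 are all 1, so H_0 = Z.

(K is a triangulation of the 3-sphere S^3.)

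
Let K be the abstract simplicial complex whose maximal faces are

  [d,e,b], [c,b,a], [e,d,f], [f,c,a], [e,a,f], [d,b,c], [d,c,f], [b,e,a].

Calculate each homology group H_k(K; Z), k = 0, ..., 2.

We work with the vertex ordering a < b < c < d < e < f. The simplices of K, each written with vertices in increasing order, are:

  0-simplices (6): a, b, c, d, e, f
  1-simplices (12): ab, ac, ae, af, bc, bd, be, cd, cf, de, df, ef
  2-simplices (8): abc, abe, acf, aef, bcd, bde, cdf, def

giving chain groups C_0 ≅ Z^6, C_1 ≅ Z^12, C_2 ≅ Z^8.

Boundary ∂_1: C_1 → C_0 sends each edge [p,q] (with p < q) to q − p.
The 6×12 boundary matrix has rank 5 and Smith normal form diag(1,1,1,1,1).

Boundary ∂_2: C_2 → C_1 maps a triangle to the signed sum of its edges. For instance
  ∂abe = be − ae + ab,
  ∂aef = ef − af + ae.
The resulting 12×8 matrix has rank 7, and its Smith normal form has invariant factors (1,1,1,1,1,1,1).

From H_k ≅ ker(∂_k) / im(∂_{k+1}) we obtain:

  H_0: rank C_0 − rank ∂_1 = 6 − 5 = 1, and the invariant factors of ∂_1 are all 1, so H_0 = Z.
  H_1: rank ker ∂_1 − rank ∂_2 = (12 − 5) − 7 = 0, and the invariant factors of ∂_2 are all 1, so H_1 = 0.
  H_2: rank ker ∂_2 − rank ∂_3 = (8 − 7) − 0 = 1, and there is no ∂_3, so H_2 = Z.

(K is a triangulation of the 2-sphere S^2.)

H_0 ≅ Z,  H_1 = 0,  H_2 ≅ Z.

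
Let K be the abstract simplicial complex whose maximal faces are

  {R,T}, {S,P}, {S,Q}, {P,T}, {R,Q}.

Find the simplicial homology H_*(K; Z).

K has 5 vertices, 5 edges.
rank ∂_0 = 0, rank ∂_1 = 4 ⇒ b_0 = 5 − 0 − 4 = 1; all invariant factors of ∂_1 are 1 so no torsion. So H_0 = Z.
rank ∂_1 = 4, rank ∂_2 = 0 ⇒ b_1 = 5 − 4 − 0 = 1. So H_1 = Z.

H_0 ≅ Z,  H_1 ≅ Z.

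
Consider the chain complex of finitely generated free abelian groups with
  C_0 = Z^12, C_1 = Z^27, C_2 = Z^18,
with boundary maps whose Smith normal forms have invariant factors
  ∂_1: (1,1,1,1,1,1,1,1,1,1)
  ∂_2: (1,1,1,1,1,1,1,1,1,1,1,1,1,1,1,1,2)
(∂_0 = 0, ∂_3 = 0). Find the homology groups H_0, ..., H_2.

H_0: b_0 = 12 − 0 − 10 = 2; torsion from ∂_1 factors > 1: none. So H_0 ≅ Z^2.
H_1: b_1 = 27 − 10 − 17 = 0; torsion from ∂_2 factors > 1: [2]. So H_1 ≅ Z/2Z.
H_2: b_2 = 18 − 17 − 0 = 1; torsion from ∂_3 factors > 1: none. So H_2 ≅ Z.

H_0 ≅ Z^2,  H_1 ≅ Z/2Z,  H_2 ≅ Z.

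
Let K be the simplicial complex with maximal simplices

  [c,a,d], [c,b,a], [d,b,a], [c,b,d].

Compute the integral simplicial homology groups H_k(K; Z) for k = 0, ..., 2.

We work with the vertex ordering a < b < c < d. The simplices of K, each written with vertices in increasing order, are:

  0-simplices (4): a, b, c, d
  1-simplices (6): ab, ac, ad, bc, bd, cd
  2-simplices (4): abc, abd, acd, bcd

Hence C_0 ≅ Z^4, C_1 ≅ Z^6, C_2 ≅ Z^4.

Boundary ∂_1: C_1 → C_0 sends each edge [p,q] (with p < q) to q − p. For instance
  ∂cd = d − c.
This gives a 4×6 integer matrix of rank 3; reducing to Smith normal form yields diagonal entries (1,1,1).

The boundary map ∂_2: C_2 → C_1 sends each 2-simplex [p,q,r] to [q,r] − [p,r] + [p,q]. For instance
  ∂acd = cd − ad + ac,
  ∂bcd = cd − bd + bc.
The 6×4 boundary matrix has rank 3 and Smith normal form diag(1,1,1).

Now H_k = ker ∂_k / im ∂_{k+1}, so:

  H_0: rank C_0 − rank ∂_1 = 4 − 3 = 1, and the invariant factors of ∂_1 are all 1, so H_0 = Z.
  H_1: rank ker ∂_1 − rank ∂_2 = (6 − 3) − 3 = 0, and the invariant factors of ∂_2 are all 1, so H_1 = 0.
  H_2: rank ker ∂_2 − rank ∂_3 = (4 − 3) − 0 = 1, and there is no ∂_3, so H_2 = Z.

(K is a triangulation of the 2-sphere S^2.)

H_0 = Z,  H_1 = 0,  H_2 = Z.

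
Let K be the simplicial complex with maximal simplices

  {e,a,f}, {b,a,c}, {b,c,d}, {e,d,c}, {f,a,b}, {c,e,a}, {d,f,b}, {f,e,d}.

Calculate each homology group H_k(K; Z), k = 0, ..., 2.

H_0 = Z,  H_1 = 0,  H_2 = Z.

K has 6 vertices, 12 edges, 8 triangles.
rank ∂_0 = 0, rank ∂_1 = 5 ⇒ b_0 = 6 − 0 − 5 = 1; all invariant factors of ∂_1 are 1 so no torsion. So H_0 = Z.
rank ∂_1 = 5, rank ∂_2 = 7 ⇒ b_1 = 12 − 5 − 7 = 0; all invariant factors of ∂_2 are 1 so no torsion. So H_1 = 0.
rank ∂_2 = 7, rank ∂_3 = 0 ⇒ b_2 = 8 − 7 − 0 = 1. So H_2 = Z.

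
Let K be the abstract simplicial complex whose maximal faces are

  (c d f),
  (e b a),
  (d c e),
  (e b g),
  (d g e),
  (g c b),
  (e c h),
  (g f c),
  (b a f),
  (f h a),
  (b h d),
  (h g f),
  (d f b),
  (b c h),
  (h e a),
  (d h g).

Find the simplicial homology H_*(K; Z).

H_0 ≅ Z,  H_1 ≅ Z^2,  H_2 ≅ Z.

Take the total order a < b < c < d < e < f < g < h on the vertex set. Then K (dimension 2) consists of the simplices:

  0-simplices (8): a, b, c, d, e, f, g, h
  1-simplices (24): ab, ae, af, ah, bc, bd, be, bf, bg, bh, cd, ce, cf, cg, ch, de, df, dg, dh, eg, eh, fg, fh, gh
  2-simplices (16): abe, abf, aeh, afh, bcg, bch, bdf, bdh, beg, cde, cdf, ceh, cfg, deg, dgh, fgh

Hence C_0 ≅ Z^8, C_1 ≅ Z^24, C_2 ≅ Z^16.

∂_1: C_1 → C_0 is given by ∂[p,q] = [q] − [p]. For instance
  ∂eg = g − e.
The 8×24 boundary matrix has rank 7 and Smith normal form diag(1,1,1,1,1,1,1).

Boundary ∂_2: C_2 → C_1 maps a triangle to the signed sum of its edges. For instance
  ∂deg = eg − dg + de,
  ∂cdf = df − cf + cd.
This gives a 24×16 integer matrix of rank 15; reducing to Smith normal form yields diagonal entries (1,1,1,1,1,1,1,1,1,1,1,1,1,1,1).

Computing H_k = (kernel of ∂_k) / (image of ∂_{k+1}):

  H_0: rank C_0 − rank ∂_1 = 8 − 7 = 1, and the invariant factors of ∂_1 are all 1, so H_0 ≅ Z.
  H_1: rank ker ∂_1 − rank ∂_2 = (24 − 7) − 15 = 2, and the invariant factors of ∂_2 are all 1, so H_1 ≅ Z^2.
  H_2: rank ker ∂_2 − rank ∂_3 = (16 − 15) − 0 = 1, and there is no ∂_3, so H_2 ≅ Z.

(K is a triangulation of the torus T^2.)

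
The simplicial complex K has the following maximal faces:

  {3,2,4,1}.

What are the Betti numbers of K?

Order the vertices as 1 < 2 < 3 < 4. Listing each simplex with vertices in this order, K has dimension 3 with simplices:

  0-simplices (4): [1], [2], [3], [4]
  1-simplices (6): [1,2], [1,3], [1,4], [2,3], [2,4], [3,4]
  2-simplices (4): [1,2,3], [1,2,4], [1,3,4], [2,3,4]
  3-simplices (1): [1,2,3,4]

Hence C_0 ≅ Z^4, C_1 ≅ Z^6, C_2 ≅ Z^4, C_3 ≅ Z^1.

Boundary ∂_1: C_1 → C_0 maps an edge to its endpoints' difference, ∂[p,q] = q − p.
The 4×6 boundary matrix has rank 3 and Smith normal form diag(1,1,1).

∂_2: C_2 → C_1 maps a triangle to the signed sum of its edges. For instance
  ∂[1,2,4] = [2,4] − [1,4] + [1,2],
  ∂[1,3,4] = [3,4] − [1,4] + [1,3].
The resulting 6×4 matrix has rank 3, and its Smith normal form has invariant factors (1,1,1).

∂_3: C_3 → C_2 sends each 3-simplex σ to the alternating sum Σ_i (−1)^i (σ with its i-th vertex removed). For instance
  ∂[1,2,3,4] = [2,3,4] − [1,3,4] + [1,2,4] − [1,2,3].
The resulting 4×1 matrix has rank 1, and its Smith normal form has invariant factors (1).

From H_k ≅ ker(∂_k) / im(∂_{k+1}) we obtain:

  H_0: rank C_0 − rank ∂_1 = 4 − 3 = 1, and the invariant factors of ∂_1 are all 1, so H_0 = Z.
  H_1: rank ker ∂_1 − rank ∂_2 = (6 − 3) − 3 = 0, and the invariant factors of ∂_2 are all 1, so H_1 = 0.
  H_2: rank ker ∂_2 − rank ∂_3 = (4 − 3) − 1 = 0, and the invariant factors of ∂_3 are all 1, so H_2 = 0.
  H_3: rank ker ∂_3 − rank ∂_4 = (1 − 1) − 0 = 0, and there is no ∂_4, so H_3 = 0.

Hence the Betti numbers are b_0 = 1, b_1 = 0, b_2 = 0, b_3 = 0.

b_0 = 1, b_1 = 0, b_2 = 0, b_3 = 0.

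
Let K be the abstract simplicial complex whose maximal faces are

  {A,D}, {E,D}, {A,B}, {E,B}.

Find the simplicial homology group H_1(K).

H_1 ≅ Z.

Order the vertices as A < B < D < E. Listing each simplex with vertices in this order, K has dimension 1 with simplices:

  0-simplices (4): A, B, D, E
  1-simplices (4): AB, AD, BE, DE

Hence C_0 ≅ Z^4, C_1 ≅ Z^4.

The boundary map ∂_1: C_1 → C_0 sends each edge [p,q] (with p < q) to q − p. For instance
  ∂DE = E − D.
The 4×4 boundary matrix has rank 3 and Smith normal form diag(1,1,1).

Reading off H_k = ker ∂_k / im ∂_{k+1}:

  H_1: rank ker ∂_1 − rank ∂_2 = (4 − 3) − 0 = 1, and there is no ∂_2, so H_1 ≅ Z.

(K is a triangulation of the circle S^1.)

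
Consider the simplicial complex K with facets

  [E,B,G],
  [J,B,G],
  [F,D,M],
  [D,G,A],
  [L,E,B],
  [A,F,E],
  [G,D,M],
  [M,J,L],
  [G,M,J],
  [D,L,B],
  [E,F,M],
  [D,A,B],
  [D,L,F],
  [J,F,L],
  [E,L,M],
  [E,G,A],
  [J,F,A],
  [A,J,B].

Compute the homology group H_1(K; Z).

We work with the vertex ordering A < B < D < E < F < G < J < L < M. The simplices of K, each written with vertices in increasing order, are:

  0-simplices (9): A, B, D, E, F, G, J, L, M
  1-simplices (27): AB, AD, AE, AF, AG, AJ, BD, BE, BG, BJ, BL, DF, DG, DL, DM, EF, EG, EL, EM, FJ, FL, FM, GJ, GM, JL, JM, LM
  2-simplices (18): ABD, ABJ, ADG, AEF, AEG, AFJ, BDL, BEG, BEL, BGJ, DFL, DFM, DGM, EFM, ELM, FJL, GJM, JLM

so the chain groups are C_0 ≅ Z^9, C_1 ≅ Z^27, C_2 ≅ Z^18.

Boundary ∂_1: C_1 → C_0 maps an edge to its endpoints' difference, ∂[p,q] = q − p.
The resulting 9×27 matrix has rank 8, and its Smith normal form has invariant factors (1,1,1,1,1,1,1,1).

The boundary map ∂_2: C_2 → C_1 maps a triangle to the signed sum of its edges. For instance
  ∂DFL = FL − DL + DF,
  ∂AEF = EF − AF + AE.
The resulting 27×18 matrix has rank 18, and its Smith normal form has invariant factors (1,1,1,1,1,1,1,1,1,1,1,1,1,1,1,1,1,2).

Now H_k = ker ∂_k / im ∂_{k+1}, so:

  H_1: rank ker ∂_1 − rank ∂_2 = (27 − 8) − 18 = 1, and ∂_2 has invariant factor 2 > 1, so H_1 = Z × Z/2.

(K is a triangulation of the Klein bottle.)

H_1 = Z × Z/2.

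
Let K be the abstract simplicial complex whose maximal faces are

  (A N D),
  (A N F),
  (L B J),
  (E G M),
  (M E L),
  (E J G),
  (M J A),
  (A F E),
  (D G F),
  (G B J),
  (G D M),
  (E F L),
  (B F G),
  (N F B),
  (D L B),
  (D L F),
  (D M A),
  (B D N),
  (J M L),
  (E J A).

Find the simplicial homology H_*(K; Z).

H_0 = Z,  H_1 = Z ⊕ Z/2Z,  H_2 = 0.

Take the total order A < B < D < E < F < G < J < L < M < N on the vertex set. Then K (dimension 2) consists of the simplices:

  0-simplices (10): A, B, D, E, F, G, J, L, M, N
  1-simplices (30): AD, AE, AF, AJ, AM, AN, BD, BF, BG, BJ, BL, BN, DF, DG, DL, DM, DN, EF, EG, EJ, EL, EM, FG, FL, FN, GJ, GM, JL, JM, LM
  2-simplices (20): ADM, ADN, AEF, AEJ, AFN, AJM, BDL, BDN, BFG, BFN, BGJ, BJL, DFG, DFL, DGM, EFL, EGJ, EGM, ELM, JLM

so the chain groups are C_0 ≅ Z^10, C_1 ≅ Z^30, C_2 ≅ Z^20.

The boundary map ∂_1: C_1 → C_0 sends each edge [p,q] (with p < q) to q − p.
As a 10×30 matrix over Z this has rank 9, with invariant factors (1,1,1,1,1,1,1,1,1).

The boundary map ∂_2: C_2 → C_1 acts by ∂[p,q,r] = [q,r] − [p,r] + [p,q]. For instance
  ∂EGJ = GJ − EJ + EG,
  ∂DGM = GM − DM + DG.
This gives a 30×20 integer matrix of rank 20; reducing to Smith normal form yields diagonal entries (1,1,1,1,1,1,1,1,1,1,1,1,1,1,1,1,1,1,1,2).

Reading off H_k = ker ∂_k / im ∂_{k+1}:

  H_0: rank C_0 − rank ∂_1 = 10 − 9 = 1, and the invariant factors of ∂_1 are all 1, so H_0 = Z.
  H_1: rank ker ∂_1 − rank ∂_2 = (30 − 9) − 20 = 1, and ∂_2 has invariant factor 2 > 1, so H_1 = Z ⊕ Z/2Z.
  H_2: rank ker ∂_2 − rank ∂_3 = (20 − 20) − 0 = 0, and there is no ∂_3, so H_2 = 0.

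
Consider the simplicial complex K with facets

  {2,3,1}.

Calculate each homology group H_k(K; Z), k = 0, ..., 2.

Fix the vertex order 1 < 2 < 3 and write every simplex with vertices in increasing order. Then dim K = 2 and the simplices of K are:

  0-simplices (3): [1], [2], [3]
  1-simplices (3): [1,2], [1,3], [2,3]
  2-simplices (1): [1,2,3]

so the chain groups are C_0 ≅ Z^3, C_1 ≅ Z^3, C_2 ≅ Z^1.

Boundary ∂_1: C_1 → C_0 sends each edge [p,q] (with p < q) to q − p. For instance
  ∂[1,2] = [2] − [1].
As a 3×3 matrix over Z this has rank 2, with invariant factors (1,1).

Boundary ∂_2: C_2 → C_1 sends each 2-simplex [p,q,r] to [q,r] − [p,r] + [p,q]. For instance
  ∂[1,2,3] = [2,3] − [1,3] + [1,2].
The 3×1 boundary matrix has rank 1 and Smith normal form diag(1).

From H_k ≅ ker(∂_k) / im(∂_{k+1}) we obtain:

  H_0: rank C_0 − rank ∂_1 = 3 − 2 = 1, and the invariant factors of ∂_1 are all 1, so H_0 ≅ Z.
  H_1: rank ker ∂_1 − rank ∂_2 = (3 − 2) − 1 = 0, and the invariant factors of ∂_2 are all 1, so H_1 ≅ 0.
  H_2: rank ker ∂_2 − rank ∂_3 = (1 − 1) − 0 = 0, and there is no ∂_3, so H_2 ≅ 0.

As a check, the Euler characteristic is 3 − 3 + 1 = 1, which agrees with 1 − 0 + 0 = 1.

H_0 = Z,  H_1 = 0,  H_2 = 0.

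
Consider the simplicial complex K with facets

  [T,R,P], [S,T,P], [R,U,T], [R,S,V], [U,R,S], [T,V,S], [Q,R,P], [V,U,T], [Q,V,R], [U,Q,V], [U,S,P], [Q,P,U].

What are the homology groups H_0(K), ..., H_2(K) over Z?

K has 7 vertices, 18 edges, 12 triangles.
rank ∂_0 = 0, rank ∂_1 = 6 ⇒ b_0 = 7 − 0 − 6 = 1; all invariant factors of ∂_1 are 1 so no torsion. So H_0 = Z.
rank ∂_1 = 6, rank ∂_2 = 12 ⇒ b_1 = 18 − 6 − 12 = 0; ∂_2 has invariant factor(s) [2] giving torsion. So H_1 = Z/2Z.
rank ∂_2 = 12, rank ∂_3 = 0 ⇒ b_2 = 12 − 12 − 0 = 0. So H_2 = 0.

H_0 = Z,  H_1 = Z/2Z,  H_2 = 0.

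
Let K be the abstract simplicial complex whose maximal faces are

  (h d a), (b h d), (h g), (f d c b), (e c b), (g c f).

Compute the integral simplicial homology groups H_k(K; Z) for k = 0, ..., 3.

H_0 ≅ Z,  H_1 ≅ Z,  H_2 = 0,  H_3 = 0.

Fix the vertex order a < b < c < d < e < f < g < h and write every simplex with vertices in increasing order. Then dim K = 3 and the simplices of K are:

  0-simplices (8): a, b, c, d, e, f, g, h
  1-simplices (15): ad, ah, bc, bd, be, bf, bh, cd, ce, cf, cg, df, dh, fg, gh
  2-simplices (8): adh, bcd, bce, bcf, bdf, bdh, cdf, cfg
  3-simplices (1): bcdf

giving chain groups C_0 ≅ Z^8, C_1 ≅ Z^15, C_2 ≅ Z^8, C_3 ≅ Z^1.

The boundary map ∂_1: C_1 → C_0 is given by ∂[p,q] = [q] − [p].
The resulting 8×15 matrix has rank 7, and its Smith normal form has invariant factors (1,1,1,1,1,1,1).

The boundary map ∂_2: C_2 → C_1 sends each 2-simplex [p,q,r] to [q,r] − [p,r] + [p,q]. For instance
  ∂bce = ce − be + bc,
  ∂bdf = df − bf + bd.
As a 15×8 matrix over Z this has rank 7, with invariant factors (1,1,1,1,1,1,1).

Boundary ∂_3: C_3 → C_2 sends each 3-simplex σ to the alternating sum Σ_i (−1)^i (σ with its i-th vertex removed). For instance
  ∂bcdf = cdf − bdf + bcf − bcd.
This gives a 8×1 integer matrix of rank 1; reducing to Smith normal form yields diagonal entries (1).

From H_k ≅ ker(∂_k) / im(∂_{k+1}) we obtain:

  H_0: rank C_0 − rank ∂_1 = 8 − 7 = 1, and the invariant factors of ∂_1 are all 1, so H_0 = Z.
  H_1: rank ker ∂_1 − rank ∂_2 = (15 − 7) − 7 = 1, and the invariant factors of ∂_2 are all 1, so H_1 = Z.
  H_2: rank ker ∂_2 − rank ∂_3 = (8 − 7) − 1 = 0, and the invariant factors of ∂_3 are all 1, so H_2 = 0.
  H_3: rank ker ∂_3 − rank ∂_4 = (1 − 1) − 0 = 0, and there is no ∂_4, so H_3 = 0.

As a check, the Euler characteristic is 8 − 15 + 8 − 1 = 0, which agrees with 1 − 1 + 0 − 0 = 0.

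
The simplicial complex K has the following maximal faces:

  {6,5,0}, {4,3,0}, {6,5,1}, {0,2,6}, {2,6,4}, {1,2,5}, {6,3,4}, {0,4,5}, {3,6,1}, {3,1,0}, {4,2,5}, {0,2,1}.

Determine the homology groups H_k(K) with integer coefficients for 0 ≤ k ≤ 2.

H_0 ≅ Z,  H_1 ≅ Z/2Z,  H_2 = 0.

Take the total order 0 < 1 < 2 < 3 < 4 < 5 < 6 on the vertex set. Then K (dimension 2) consists of the simplices:

  0-simplices (7): [0], [1], [2], [3], [4], [5], [6]
  1-simplices (18): [0,1], [0,2], [0,3], [0,4], [0,5], [0,6], [1,2], [1,3], [1,5], [1,6], [2,4], [2,5], [2,6], [3,4], [3,6], [4,5], [4,6], [5,6]
  2-simplices (12): [0,1,2], [0,1,3], [0,2,6], [0,3,4], [0,4,5], [0,5,6], [1,2,5], [1,3,6], [1,5,6], [2,4,5], [2,4,6], [3,4,6]

Hence C_0 ≅ Z^7, C_1 ≅ Z^18, C_2 ≅ Z^12.

The boundary map ∂_1: C_1 → C_0 is given by ∂[p,q] = [q] − [p]. For instance
  ∂[3,6] = [6] − [3].
The 7×18 boundary matrix has rank 6 and Smith normal form diag(1,1,1,1,1,1).

∂_2: C_2 → C_1 maps a triangle to the signed sum of its edges. For instance
  ∂[1,2,5] = [2,5] − [1,5] + [1,2],
  ∂[3,4,6] = [4,6] − [3,6] + [3,4].
The resulting 18×12 matrix has rank 12, and its Smith normal form has invariant factors (1,1,1,1,1,1,1,1,1,1,1,2).

Computing H_k = (kernel of ∂_k) / (image of ∂_{k+1}):

  H_0: rank C_0 − rank ∂_1 = 7 − 6 = 1, and the invariant factors of ∂_1 are all 1, so H_0 = Z.
  H_1: rank ker ∂_1 − rank ∂_2 = (18 − 6) − 12 = 0, and ∂_2 has invariant factor 2 > 1, so H_1 = Z/2Z.
  H_2: rank ker ∂_2 − rank ∂_3 = (12 − 12) − 0 = 0, and there is no ∂_3, so H_2 = 0.

(K is a triangulation of the real projective plane RP^2.)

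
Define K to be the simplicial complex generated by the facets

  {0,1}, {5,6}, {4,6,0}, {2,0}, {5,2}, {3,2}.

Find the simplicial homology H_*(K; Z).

K has 7 vertices, 8 edges, 1 triangle.
rank ∂_0 = 0, rank ∂_1 = 6 ⇒ b_0 = 7 − 0 − 6 = 1; all invariant factors of ∂_1 are 1 so no torsion. So H_0 ≅ Z.
rank ∂_1 = 6, rank ∂_2 = 1 ⇒ b_1 = 8 − 6 − 1 = 1; all invariant factors of ∂_2 are 1 so no torsion. So H_1 ≅ Z.
rank ∂_2 = 1, rank ∂_3 = 0 ⇒ b_2 = 1 − 1 − 0 = 0. So H_2 ≅ 0.

H_0 = Z,  H_1 = Z,  H_2 = 0.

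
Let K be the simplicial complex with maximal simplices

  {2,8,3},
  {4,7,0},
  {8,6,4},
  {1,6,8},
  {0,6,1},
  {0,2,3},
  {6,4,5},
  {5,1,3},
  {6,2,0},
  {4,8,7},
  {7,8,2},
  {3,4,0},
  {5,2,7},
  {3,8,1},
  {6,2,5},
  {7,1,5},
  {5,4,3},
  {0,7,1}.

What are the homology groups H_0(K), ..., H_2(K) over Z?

H_0 ≅ Z,  H_1 ≅ Z^2,  H_2 ≅ Z.

Order the vertices as 0 < 1 < 2 < 3 < 4 < 5 < 6 < 7 < 8. Listing each simplex with vertices in this order, K has dimension 2 with simplices:

  0-simplices (9): [0], [1], [2], [3], [4], [5], [6], [7], [8]
  1-simplices (27): (27 of them)
  2-simplices (18): [0,1,6], [0,1,7], [0,2,3], [0,2,6], [0,3,4], [0,4,7], [1,3,5], [1,3,8], [1,5,7], [1,6,8], [2,3,8], [2,5,6], [2,5,7], [2,7,8], [3,4,5], [4,5,6], [4,6,8], [4,7,8]

giving chain groups C_0 ≅ Z^9, C_1 ≅ Z^27, C_2 ≅ Z^18.

∂_1: C_1 → C_0 maps an edge to its endpoints' difference, ∂[p,q] = q − p. For instance
  ∂[1,3] = [3] − [1].
The 9×27 boundary matrix has rank 8 and Smith normal form diag(1,1,1,1,1,1,1,1).

Boundary ∂_2: C_2 → C_1 acts by ∂[p,q,r] = [q,r] − [p,r] + [p,q]. For instance
  ∂[4,6,8] = [6,8] − [4,8] + [4,6],
  ∂[2,7,8] = [7,8] − [2,8] + [2,7].
As a 27×18 matrix over Z this has rank 17, with invariant factors (1,1,1,1,1,1,1,1,1,1,1,1,1,1,1,1,1).

Computing H_k = (kernel of ∂_k) / (image of ∂_{k+1}):

  H_0: rank C_0 − rank ∂_1 = 9 − 8 = 1, and the invariant factors of ∂_1 are all 1, so H_0 = Z.
  H_1: rank ker ∂_1 − rank ∂_2 = (27 − 8) − 17 = 2, and the invariant factors of ∂_2 are all 1, so H_1 = Z^2.
  H_2: rank ker ∂_2 − rank ∂_3 = (18 − 17) − 0 = 1, and there is no ∂_3, so H_2 = Z.

As a check, the Euler characteristic is 9 − 27 + 18 = 0, which agrees with 1 − 2 + 1 = 0.
(K is a triangulation of the torus T^2.)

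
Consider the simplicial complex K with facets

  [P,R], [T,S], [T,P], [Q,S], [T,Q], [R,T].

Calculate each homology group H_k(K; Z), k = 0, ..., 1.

Order the vertices as P < Q < R < S < T. Listing each simplex with vertices in this order, K has dimension 1 with simplices:

  0-simplices (5): P, Q, R, S, T
  1-simplices (6): PR, PT, QS, QT, RT, ST

so the chain groups are C_0 ≅ Z^5, C_1 ≅ Z^6.

∂_1: C_1 → C_0 maps an edge to its endpoints' difference, ∂[p,q] = q − p. For instance
  ∂QT = T − Q.
The 5×6 boundary matrix has rank 4 and Smith normal form diag(1,1,1,1).

Reading off H_k = ker ∂_k / im ∂_{k+1}:

  H_0: rank C_0 − rank ∂_1 = 5 − 4 = 1, and the invariant factors of ∂_1 are all 1, so H_0 = Z.
  H_1: rank ker ∂_1 − rank ∂_2 = (6 − 4) − 0 = 2, and there is no ∂_2, so H_1 = Z^2.

H_0 ≅ Z,  H_1 ≅ Z^2.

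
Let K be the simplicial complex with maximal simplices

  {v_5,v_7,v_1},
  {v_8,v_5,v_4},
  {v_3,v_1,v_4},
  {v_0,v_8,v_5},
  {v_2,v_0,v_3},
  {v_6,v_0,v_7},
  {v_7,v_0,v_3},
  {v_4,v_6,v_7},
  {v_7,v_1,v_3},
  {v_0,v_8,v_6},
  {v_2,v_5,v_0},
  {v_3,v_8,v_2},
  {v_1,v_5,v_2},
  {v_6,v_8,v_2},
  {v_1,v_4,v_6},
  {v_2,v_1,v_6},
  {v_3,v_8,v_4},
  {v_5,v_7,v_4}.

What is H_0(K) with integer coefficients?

Order the vertices as v_0 < v_1 < v_2 < v_3 < v_4 < v_5 < v_6 < v_7 < v_8. Listing each simplex with vertices in this order, K has dimension 2 with simplices:

  0-simplices (9): [v_0], [v_1], [v_2], [v_3], [v_4], [v_5], [v_6], [v_7], [v_8]
  1-simplices (27): (27 of them)
  2-simplices (18): (18 of them)

giving chain groups C_0 ≅ Z^9, C_1 ≅ Z^27, C_2 ≅ Z^18.

∂_1: C_1 → C_0 maps an edge to its endpoints' difference, ∂[p,q] = q − p. For instance
  ∂[v_2,v_5] = [v_5] − [v_2].
As a 9×27 matrix over Z this has rank 8, with invariant factors (1,1,1,1,1,1,1,1).

∂_2: C_2 → C_1 maps a triangle to the signed sum of its edges. For instance
  ∂[v_4,v_5,v_8] = [v_5,v_8] − [v_4,v_8] + [v_4,v_5],
  ∂[v_0,v_3,v_7] = [v_3,v_7] − [v_0,v_7] + [v_0,v_3].
This gives a 27×18 integer matrix of rank 18; reducing to Smith normal form yields diagonal entries (1,1,1,1,1,1,1,1,1,1,1,1,1,1,1,1,1,2).

From H_k ≅ ker(∂_k) / im(∂_{k+1}) we obtain:

  H_0: rank C_0 − rank ∂_1 = 9 − 8 = 1, and the invariant factors of ∂_1 are all 1, so H_0 = Z.

(K is a triangulation of the Klein bottle.)

H_0 = Z.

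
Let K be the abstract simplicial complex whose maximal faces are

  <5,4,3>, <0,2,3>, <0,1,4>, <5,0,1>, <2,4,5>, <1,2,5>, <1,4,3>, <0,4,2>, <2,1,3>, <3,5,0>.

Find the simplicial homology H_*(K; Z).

H_0 ≅ Z,  H_1 ≅ Z/2Z,  H_2 = 0.

We work with the vertex ordering 0 < 1 < 2 < 3 < 4 < 5. The simplices of K, each written with vertices in increasing order, are:

  0-simplices (6): [0], [1], [2], [3], [4], [5]
  1-simplices (15): [0,1], [0,2], [0,3], [0,4], [0,5], [1,2], [1,3], [1,4], [1,5], [2,3], [2,4], [2,5], [3,4], [3,5], [4,5]
  2-simplices (10): [0,1,4], [0,1,5], [0,2,3], [0,2,4], [0,3,5], [1,2,3], [1,2,5], [1,3,4], [2,4,5], [3,4,5]

Hence C_0 ≅ Z^6, C_1 ≅ Z^15, C_2 ≅ Z^10.

Boundary ∂_1: C_1 → C_0 sends each edge [p,q] (with p < q) to q − p.
As a 6×15 matrix over Z this has rank 5, with invariant factors (1,1,1,1,1).

Boundary ∂_2: C_2 → C_1 acts by ∂[p,q,r] = [q,r] − [p,r] + [p,q]. For instance
  ∂[2,4,5] = [4,5] − [2,5] + [2,4],
  ∂[1,2,3] = [2,3] − [1,3] + [1,2].
As a 15×10 matrix over Z this has rank 10, with invariant factors (1,1,1,1,1,1,1,1,1,2).

Now H_k = ker ∂_k / im ∂_{k+1}, so:

  H_0: rank C_0 − rank ∂_1 = 6 − 5 = 1, and the invariant factors of ∂_1 are all 1, so H_0 = Z.
  H_1: rank ker ∂_1 − rank ∂_2 = (15 − 5) − 10 = 0, and ∂_2 has invariant factor 2 > 1, so H_1 = Z/2Z.
  H_2: rank ker ∂_2 − rank ∂_3 = (10 − 10) − 0 = 0, and there is no ∂_3, so H_2 = 0.

As a check, the Euler characteristic is 6 − 15 + 10 = 1, which agrees with 1 − 0 + 0 = 1.
(K is a triangulation of the real projective plane RP^2.)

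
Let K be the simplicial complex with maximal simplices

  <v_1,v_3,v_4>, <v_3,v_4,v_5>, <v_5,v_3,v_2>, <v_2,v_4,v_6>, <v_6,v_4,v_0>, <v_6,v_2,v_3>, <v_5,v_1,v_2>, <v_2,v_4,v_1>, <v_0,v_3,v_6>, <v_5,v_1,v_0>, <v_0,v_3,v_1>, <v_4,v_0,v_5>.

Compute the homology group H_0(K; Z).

Take the total order v_0 < v_1 < v_2 < v_3 < v_4 < v_5 < v_6 on the vertex set. Then K (dimension 2) consists of the simplices:

  0-simplices (7): [v_0], [v_1], [v_2], [v_3], [v_4], [v_5], [v_6]
  1-simplices (18): (18 of them)
  2-simplices (12): (12 of them)

so the chain groups are C_0 ≅ Z^7, C_1 ≅ Z^18, C_2 ≅ Z^12.

The boundary map ∂_1: C_1 → C_0 sends each edge [p,q] (with p < q) to q − p. For instance
  ∂[v_4,v_6] = [v_6] − [v_4].
The 7×18 boundary matrix has rank 6 and Smith normal form diag(1,1,1,1,1,1).

∂_2: C_2 → C_1 sends each 2-simplex [p,q,r] to [q,r] − [p,r] + [p,q]. For instance
  ∂[v_1,v_3,v_4] = [v_3,v_4] − [v_1,v_4] + [v_1,v_3],
  ∂[v_2,v_3,v_5] = [v_3,v_5] − [v_2,v_5] + [v_2,v_3].
The 18×12 boundary matrix has rank 12 and Smith normal form diag(1,1,1,1,1,1,1,1,1,1,1,2).

Computing H_k = (kernel of ∂_k) / (image of ∂_{k+1}):

  H_0: rank C_0 − rank ∂_1 = 7 − 6 = 1, and the invariant factors of ∂_1 are all 1, so H_0 = Z.

H_0 ≅ Z.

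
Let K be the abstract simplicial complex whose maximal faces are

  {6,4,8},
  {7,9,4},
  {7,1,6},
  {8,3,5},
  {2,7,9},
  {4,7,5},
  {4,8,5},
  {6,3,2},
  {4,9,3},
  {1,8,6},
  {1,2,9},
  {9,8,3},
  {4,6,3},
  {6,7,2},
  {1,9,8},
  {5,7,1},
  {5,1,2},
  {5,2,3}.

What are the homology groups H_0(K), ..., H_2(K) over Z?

Order the vertices as 1 < 2 < 3 < 4 < 5 < 6 < 7 < 8 < 9. Listing each simplex with vertices in this order, K has dimension 2 with simplices:

  0-simplices (9): [1], [2], [3], [4], [5], [6], [7], [8], [9]
  1-simplices (27): (27 of them)
  2-simplices (18): [1,2,5], [1,2,9], [1,5,7], [1,6,7], [1,6,8], [1,8,9], [2,3,5], [2,3,6], [2,6,7], [2,7,9], [3,4,6], [3,4,9], [3,5,8], [3,8,9], [4,5,7], [4,5,8], [4,6,8], [4,7,9]

giving chain groups C_0 ≅ Z^9, C_1 ≅ Z^27, C_2 ≅ Z^18.

Boundary ∂_1: C_1 → C_0 maps an edge to its endpoints' difference, ∂[p,q] = q − p. For instance
  ∂[2,9] = [9] − [2].
The resulting 9×27 matrix has rank 8, and its Smith normal form has invariant factors (1,1,1,1,1,1,1,1).

∂_2: C_2 → C_1 acts by ∂[p,q,r] = [q,r] − [p,r] + [p,q]. For instance
  ∂[1,6,7] = [6,7] − [1,7] + [1,6],
  ∂[1,6,8] = [6,8] − [1,8] + [1,6].
The resulting 27×18 matrix has rank 18, and its Smith normal form has invariant factors (1,1,1,1,1,1,1,1,1,1,1,1,1,1,1,1,1,2).

Reading off H_k = ker ∂_k / im ∂_{k+1}:

  H_0: rank C_0 − rank ∂_1 = 9 − 8 = 1, and the invariant factors of ∂_1 are all 1, so H_0 = Z.
  H_1: rank ker ∂_1 − rank ∂_2 = (27 − 8) − 18 = 1, and ∂_2 has invariant factor 2 > 1, so H_1 = Z ⊕ Z/2Z.
  H_2: rank ker ∂_2 − rank ∂_3 = (18 − 18) − 0 = 0, and there is no ∂_3, so H_2 = 0.

(K is a triangulation of the Klein bottle.)

H_0 ≅ Z,  H_1 ≅ Z ⊕ Z/2Z,  H_2 = 0.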